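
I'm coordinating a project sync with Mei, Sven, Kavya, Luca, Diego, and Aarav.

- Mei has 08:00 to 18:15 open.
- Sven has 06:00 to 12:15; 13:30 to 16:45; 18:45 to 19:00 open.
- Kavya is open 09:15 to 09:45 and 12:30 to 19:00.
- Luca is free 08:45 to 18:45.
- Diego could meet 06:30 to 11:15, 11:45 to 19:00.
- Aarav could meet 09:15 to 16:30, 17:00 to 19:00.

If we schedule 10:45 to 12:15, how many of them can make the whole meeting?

4

Mei, Sven, Luca, and Aarav can make the full 10:45-12:15 slot — that's 4.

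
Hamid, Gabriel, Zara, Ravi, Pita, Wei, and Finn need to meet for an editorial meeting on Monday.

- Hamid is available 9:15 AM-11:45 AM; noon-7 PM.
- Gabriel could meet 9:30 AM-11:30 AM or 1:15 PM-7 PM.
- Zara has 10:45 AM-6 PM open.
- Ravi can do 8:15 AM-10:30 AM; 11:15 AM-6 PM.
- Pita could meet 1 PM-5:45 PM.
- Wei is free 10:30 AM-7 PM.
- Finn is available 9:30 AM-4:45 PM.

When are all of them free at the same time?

Hamid ∩ Gabriel: 09:30-11:30, 13:15-19:00.
Hamid ∩ Gabriel ∩ Zara: 10:45-11:30, 13:15-18:00.
Hamid ∩ Gabriel ∩ Zara ∩ Ravi: 11:15-11:30, 13:15-18:00.
Hamid ∩ Gabriel ∩ Zara ∩ Ravi ∩ Pita: 13:15-17:45.
Hamid ∩ Gabriel ∩ Zara ∩ Ravi ∩ Pita ∩ Wei: 13:15-17:45.
Hamid ∩ Gabriel ∩ Zara ∩ Ravi ∩ Pita ∩ Wei ∩ Finn: 13:15-16:45.
So the common availability across everyone is 13:15-16:45.

13:15-16:45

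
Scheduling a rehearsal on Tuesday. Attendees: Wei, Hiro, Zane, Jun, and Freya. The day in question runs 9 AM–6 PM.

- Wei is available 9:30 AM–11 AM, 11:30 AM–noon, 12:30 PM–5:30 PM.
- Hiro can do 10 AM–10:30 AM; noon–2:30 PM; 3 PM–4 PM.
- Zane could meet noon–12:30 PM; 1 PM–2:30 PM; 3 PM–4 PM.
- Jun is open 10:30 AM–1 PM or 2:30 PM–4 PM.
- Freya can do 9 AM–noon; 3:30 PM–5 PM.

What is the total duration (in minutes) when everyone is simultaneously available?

Wei ∩ Hiro: 10:00-10:30, 12:30-14:30, 15:00-16:00.
Wei ∩ Hiro ∩ Zane: 13:00-14:30, 15:00-16:00.
Wei ∩ Hiro ∩ Zane ∩ Jun: 15:00-16:00.
Wei ∩ Hiro ∩ Zane ∩ Jun ∩ Freya: 15:30-16:00.
That's a single block of 30 minutes.

30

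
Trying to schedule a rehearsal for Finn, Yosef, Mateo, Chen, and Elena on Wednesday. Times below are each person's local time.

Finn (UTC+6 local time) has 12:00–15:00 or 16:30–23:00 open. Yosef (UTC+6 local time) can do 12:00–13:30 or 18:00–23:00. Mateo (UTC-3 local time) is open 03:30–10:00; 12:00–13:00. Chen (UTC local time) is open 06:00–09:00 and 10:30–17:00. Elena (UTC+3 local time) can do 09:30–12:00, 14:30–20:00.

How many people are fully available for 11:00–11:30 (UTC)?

Finn in UTC: 06:00-09:00, 10:30-17:00 (subtract 6h to convert from UTC+6).
Yosef in UTC: 06:00-07:30, 12:00-17:00 (subtract 6h to convert from UTC+6).
Mateo in UTC: 06:30-13:00, 15:00-16:00 (add 3h to convert from UTC-3).
Chen in UTC: 06:00-09:00, 10:30-17:00.
Elena in UTC: 06:30-09:00, 11:30-17:00 (subtract 3h to convert from UTC+3).
Finn, Mateo, and Chen can make the full 11:00-11:30 slot — that's 3.

3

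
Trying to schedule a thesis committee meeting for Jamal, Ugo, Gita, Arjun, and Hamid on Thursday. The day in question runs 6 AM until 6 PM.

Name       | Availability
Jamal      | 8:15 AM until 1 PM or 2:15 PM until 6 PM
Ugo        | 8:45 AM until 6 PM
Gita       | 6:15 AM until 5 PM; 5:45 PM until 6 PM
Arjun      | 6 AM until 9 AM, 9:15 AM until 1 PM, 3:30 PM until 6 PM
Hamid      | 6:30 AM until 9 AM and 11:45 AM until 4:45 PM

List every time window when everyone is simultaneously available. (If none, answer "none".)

08:45-09:00, 11:45-13:00, 15:30-16:45

Jamal ∩ Ugo: 08:45-13:00, 14:15-18:00.
Jamal ∩ Ugo ∩ Gita: 08:45-13:00, 14:15-17:00, 17:45-18:00.
Jamal ∩ Ugo ∩ Gita ∩ Arjun: 08:45-09:00, 09:15-13:00, 15:30-17:00, 17:45-18:00.
Jamal ∩ Ugo ∩ Gita ∩ Arjun ∩ Hamid: 08:45-09:00, 11:45-13:00, 15:30-16:45.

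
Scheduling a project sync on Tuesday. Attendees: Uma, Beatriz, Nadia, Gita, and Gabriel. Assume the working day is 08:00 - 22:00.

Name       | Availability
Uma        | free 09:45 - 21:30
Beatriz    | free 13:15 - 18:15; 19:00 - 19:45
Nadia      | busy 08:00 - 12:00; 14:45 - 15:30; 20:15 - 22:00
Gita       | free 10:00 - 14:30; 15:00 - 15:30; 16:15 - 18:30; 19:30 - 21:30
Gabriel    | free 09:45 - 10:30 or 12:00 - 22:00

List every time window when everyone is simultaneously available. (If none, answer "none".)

13:15-14:30, 16:15-18:15, 19:30-19:45

Uma free: 09:45-21:30.
Beatriz free: 13:15-18:15, 19:00-19:45.
Nadia free: 12:00-14:45, 15:30-20:15 (invert busy blocks within the working day).
Gita free: 10:00-14:30, 15:00-15:30, 16:15-18:30, 19:30-21:30.
Gabriel free: 09:45-10:30, 12:00-22:00.
Uma ∩ Beatriz: 13:15-18:15, 19:00-19:45.
Uma ∩ Beatriz ∩ Nadia: 13:15-14:45, 15:30-18:15, 19:00-19:45.
Uma ∩ Beatriz ∩ Nadia ∩ Gita: 13:15-14:30, 16:15-18:15, 19:30-19:45.
Uma ∩ Beatriz ∩ Nadia ∩ Gita ∩ Gabriel: 13:15-14:30, 16:15-18:15, 19:30-19:45.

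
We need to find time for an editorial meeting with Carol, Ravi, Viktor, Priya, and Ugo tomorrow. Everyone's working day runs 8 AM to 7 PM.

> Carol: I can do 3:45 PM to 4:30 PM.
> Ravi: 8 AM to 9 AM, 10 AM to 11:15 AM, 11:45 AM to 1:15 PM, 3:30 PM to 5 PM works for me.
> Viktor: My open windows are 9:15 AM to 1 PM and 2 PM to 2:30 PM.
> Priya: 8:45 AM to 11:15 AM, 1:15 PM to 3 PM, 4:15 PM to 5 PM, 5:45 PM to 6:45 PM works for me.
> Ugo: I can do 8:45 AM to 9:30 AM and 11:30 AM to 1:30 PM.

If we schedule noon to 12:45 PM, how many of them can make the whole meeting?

Ravi, Viktor, and Ugo can make the full 12:00-12:45 slot — that's 3.

3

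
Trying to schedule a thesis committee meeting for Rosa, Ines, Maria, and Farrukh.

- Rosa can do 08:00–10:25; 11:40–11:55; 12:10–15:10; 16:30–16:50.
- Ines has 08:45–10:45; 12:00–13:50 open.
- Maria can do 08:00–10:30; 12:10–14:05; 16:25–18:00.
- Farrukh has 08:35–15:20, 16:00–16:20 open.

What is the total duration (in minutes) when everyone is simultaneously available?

Rosa ∩ Ines: 08:45-10:25, 12:10-13:50.
Rosa ∩ Ines ∩ Maria: 08:45-10:25, 12:10-13:50.
Rosa ∩ Ines ∩ Maria ∩ Farrukh: 08:45-10:25, 12:10-13:50.
Summing the common windows: 100 + 100 = 200 minutes.

200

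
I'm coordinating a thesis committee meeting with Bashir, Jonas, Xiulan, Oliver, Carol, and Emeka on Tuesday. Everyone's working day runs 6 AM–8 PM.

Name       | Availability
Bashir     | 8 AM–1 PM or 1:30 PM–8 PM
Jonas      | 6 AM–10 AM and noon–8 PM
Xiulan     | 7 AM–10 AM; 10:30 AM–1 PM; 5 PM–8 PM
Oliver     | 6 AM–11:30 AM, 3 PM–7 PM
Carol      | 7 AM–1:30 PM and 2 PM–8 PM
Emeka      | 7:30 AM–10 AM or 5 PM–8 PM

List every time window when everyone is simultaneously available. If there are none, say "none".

08:00-10:00, 17:00-19:00

Bashir ∩ Jonas: 08:00-10:00, 12:00-13:00, 13:30-20:00.
Bashir ∩ Jonas ∩ Xiulan: 08:00-10:00, 12:00-13:00, 17:00-20:00.
Bashir ∩ Jonas ∩ Xiulan ∩ Oliver: 08:00-10:00, 17:00-19:00.
Bashir ∩ Jonas ∩ Xiulan ∩ Oliver ∩ Carol: 08:00-10:00, 17:00-19:00.
Bashir ∩ Jonas ∩ Xiulan ∩ Oliver ∩ Carol ∩ Emeka: 08:00-10:00, 17:00-19:00.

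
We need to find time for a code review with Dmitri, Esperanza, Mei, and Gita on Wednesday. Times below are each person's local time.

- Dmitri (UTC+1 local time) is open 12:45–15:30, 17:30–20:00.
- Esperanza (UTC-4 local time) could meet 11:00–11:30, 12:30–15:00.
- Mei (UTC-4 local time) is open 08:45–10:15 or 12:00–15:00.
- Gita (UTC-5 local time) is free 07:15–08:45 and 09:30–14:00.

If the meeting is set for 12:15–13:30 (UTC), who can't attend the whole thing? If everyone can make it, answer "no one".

Esperanza, Mei

Dmitri in UTC: 11:45-14:30, 16:30-19:00 (subtract 1h to convert from UTC+1).
Esperanza in UTC: 15:00-15:30, 16:30-19:00 (add 4h to convert from UTC-4).
Mei in UTC: 12:45-14:15, 16:00-19:00 (add 4h to convert from UTC-4).
Gita in UTC: 12:15-13:45, 14:30-19:00 (add 5h to convert from UTC-5).
Dmitri: free for 12:15-13:30. Esperanza: not fully free for 12:15-13:30. Mei: not fully free for 12:15-13:30. Gita: free for 12:15-13:30.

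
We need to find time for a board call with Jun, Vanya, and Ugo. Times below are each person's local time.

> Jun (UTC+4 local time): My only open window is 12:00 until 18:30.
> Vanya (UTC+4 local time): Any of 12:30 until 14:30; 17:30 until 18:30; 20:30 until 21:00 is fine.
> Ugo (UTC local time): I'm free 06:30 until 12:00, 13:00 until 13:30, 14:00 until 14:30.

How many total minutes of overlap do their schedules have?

Jun in UTC: 08:00-14:30 (subtract 4h to convert from UTC+4).
Vanya in UTC: 08:30-10:30, 13:30-14:30, 16:30-17:00 (subtract 4h to convert from UTC+4).
Ugo in UTC: 06:30-12:00, 13:00-13:30, 14:00-14:30.
Jun ∩ Vanya: 08:30-10:30, 13:30-14:30.
Jun ∩ Vanya ∩ Ugo: 08:30-10:30, 14:00-14:30.
So the common availability across everyone is 08:30-10:30, 14:00-14:30.
Summing the common windows: 120 + 30 = 150 minutes.

150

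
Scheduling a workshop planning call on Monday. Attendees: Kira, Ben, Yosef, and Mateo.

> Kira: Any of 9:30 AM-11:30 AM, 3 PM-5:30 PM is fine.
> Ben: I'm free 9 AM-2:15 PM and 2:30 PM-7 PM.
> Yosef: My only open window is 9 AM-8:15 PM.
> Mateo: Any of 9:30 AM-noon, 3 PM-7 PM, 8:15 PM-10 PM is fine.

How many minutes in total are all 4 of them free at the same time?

270

Kira ∩ Ben: 09:30-11:30, 15:00-17:30.
Kira ∩ Ben ∩ Yosef: 09:30-11:30, 15:00-17:30.
Kira ∩ Ben ∩ Yosef ∩ Mateo: 09:30-11:30, 15:00-17:30.
Summing the common windows: 120 + 150 = 270 minutes.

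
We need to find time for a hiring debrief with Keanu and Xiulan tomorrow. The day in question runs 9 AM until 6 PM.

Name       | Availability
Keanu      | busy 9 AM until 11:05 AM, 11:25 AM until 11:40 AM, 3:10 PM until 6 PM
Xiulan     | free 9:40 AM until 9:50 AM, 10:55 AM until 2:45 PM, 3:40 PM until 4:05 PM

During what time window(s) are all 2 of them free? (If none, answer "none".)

Keanu free: 11:05-11:25, 11:40-15:10 (invert busy blocks within the working day).
Xiulan free: 09:40-09:50, 10:55-14:45, 15:40-16:05.
Keanu ∩ Xiulan: 11:05-11:25, 11:40-14:45.

11:05-11:25, 11:40-14:45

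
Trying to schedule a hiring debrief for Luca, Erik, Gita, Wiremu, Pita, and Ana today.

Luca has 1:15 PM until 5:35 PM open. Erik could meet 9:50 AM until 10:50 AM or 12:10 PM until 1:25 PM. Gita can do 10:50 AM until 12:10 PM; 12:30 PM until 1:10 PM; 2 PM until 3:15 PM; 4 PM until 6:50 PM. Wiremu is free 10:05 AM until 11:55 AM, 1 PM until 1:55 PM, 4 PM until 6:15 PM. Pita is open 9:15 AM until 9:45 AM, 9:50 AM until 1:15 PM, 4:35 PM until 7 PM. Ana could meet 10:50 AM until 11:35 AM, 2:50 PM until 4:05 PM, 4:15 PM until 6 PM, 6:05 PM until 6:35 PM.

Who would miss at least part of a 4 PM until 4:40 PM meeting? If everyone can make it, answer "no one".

Ana, Erik, Pita

Luca: free for 16:00-16:40. Erik: not fully free for 16:00-16:40. Gita: free for 16:00-16:40. Wiremu: free for 16:00-16:40. Pita: not fully free for 16:00-16:40. Ana: not fully free for 16:00-16:40.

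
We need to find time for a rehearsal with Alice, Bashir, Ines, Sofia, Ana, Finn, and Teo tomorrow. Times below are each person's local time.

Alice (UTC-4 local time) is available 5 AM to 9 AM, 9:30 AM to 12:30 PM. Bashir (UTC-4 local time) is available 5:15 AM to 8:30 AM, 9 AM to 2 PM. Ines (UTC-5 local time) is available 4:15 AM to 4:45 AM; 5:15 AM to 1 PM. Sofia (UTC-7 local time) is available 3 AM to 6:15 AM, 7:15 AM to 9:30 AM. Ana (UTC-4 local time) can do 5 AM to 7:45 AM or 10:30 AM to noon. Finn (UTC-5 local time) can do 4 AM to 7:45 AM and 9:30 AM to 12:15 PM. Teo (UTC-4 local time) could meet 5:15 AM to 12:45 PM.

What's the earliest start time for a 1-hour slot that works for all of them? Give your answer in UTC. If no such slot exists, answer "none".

10:15

Alice in UTC: 09:00-13:00, 13:30-16:30 (add 4h to convert from UTC-4).
Bashir in UTC: 09:15-12:30, 13:00-18:00 (add 4h to convert from UTC-4).
Ines in UTC: 09:15-09:45, 10:15-18:00 (add 5h to convert from UTC-5).
Sofia in UTC: 10:00-13:15, 14:15-16:30 (add 7h to convert from UTC-7).
Ana in UTC: 09:00-11:45, 14:30-16:00 (add 4h to convert from UTC-4).
Finn in UTC: 09:00-12:45, 14:30-17:15 (add 5h to convert from UTC-5).
Teo in UTC: 09:15-16:45 (add 4h to convert from UTC-4).
Alice ∩ Bashir: 09:15-12:30, 13:30-16:30.
Alice ∩ Bashir ∩ Ines: 09:15-09:45, 10:15-12:30, 13:30-16:30.
Alice ∩ Bashir ∩ Ines ∩ Sofia: 10:15-12:30, 14:15-16:30.
Alice ∩ Bashir ∩ Ines ∩ Sofia ∩ Ana: 10:15-11:45, 14:30-16:00.
Alice ∩ Bashir ∩ Ines ∩ Sofia ∩ Ana ∩ Finn: 10:15-11:45, 14:30-16:00.
Alice ∩ Bashir ∩ Ines ∩ Sofia ∩ Ana ∩ Finn ∩ Teo: 10:15-11:45, 14:30-16:00.
The first common window of at least 60 minutes is 10:15-11:45, so the earliest start is 10:15.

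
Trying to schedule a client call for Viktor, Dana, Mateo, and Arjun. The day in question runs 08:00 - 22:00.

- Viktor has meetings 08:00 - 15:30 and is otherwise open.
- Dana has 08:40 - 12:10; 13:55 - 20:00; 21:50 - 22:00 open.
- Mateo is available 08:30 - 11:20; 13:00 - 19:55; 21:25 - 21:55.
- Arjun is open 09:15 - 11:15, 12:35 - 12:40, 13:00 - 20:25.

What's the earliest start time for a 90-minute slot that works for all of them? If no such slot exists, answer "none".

Viktor free: 15:30-22:00 (invert busy blocks within the working day).
Dana free: 08:40-12:10, 13:55-20:00, 21:50-22:00.
Mateo free: 08:30-11:20, 13:00-19:55, 21:25-21:55.
Arjun free: 09:15-11:15, 12:35-12:40, 13:00-20:25.
Viktor ∩ Dana: 15:30-20:00, 21:50-22:00.
Viktor ∩ Dana ∩ Mateo: 15:30-19:55, 21:50-21:55.
Viktor ∩ Dana ∩ Mateo ∩ Arjun: 15:30-19:55.
So the common availability across everyone is 15:30-19:55.
The first common window of at least 90 minutes is 15:30-19:55, so the earliest start is 15:30.

15:30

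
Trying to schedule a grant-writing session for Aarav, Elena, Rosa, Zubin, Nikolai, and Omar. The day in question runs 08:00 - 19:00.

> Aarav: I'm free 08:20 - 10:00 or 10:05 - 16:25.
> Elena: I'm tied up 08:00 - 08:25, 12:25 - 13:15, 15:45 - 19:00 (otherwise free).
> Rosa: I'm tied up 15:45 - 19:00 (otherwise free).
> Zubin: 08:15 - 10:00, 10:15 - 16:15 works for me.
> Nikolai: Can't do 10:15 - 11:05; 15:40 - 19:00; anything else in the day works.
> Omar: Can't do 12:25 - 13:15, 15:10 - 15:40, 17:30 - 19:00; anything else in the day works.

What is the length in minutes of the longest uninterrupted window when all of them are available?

Aarav free: 08:20-10:00, 10:05-16:25.
Elena free: 08:25-12:25, 13:15-15:45 (invert busy blocks within the working day).
Rosa free: 08:00-15:45 (invert busy blocks within the working day).
Zubin free: 08:15-10:00, 10:15-16:15.
Nikolai free: 08:00-10:15, 11:05-15:40 (invert busy blocks within the working day).
Omar free: 08:00-12:25, 13:15-15:10, 15:40-17:30 (invert busy blocks within the working day).
Aarav ∩ Elena: 08:25-10:00, 10:05-12:25, 13:15-15:45.
Aarav ∩ Elena ∩ Rosa: 08:25-10:00, 10:05-12:25, 13:15-15:45.
Aarav ∩ Elena ∩ Rosa ∩ Zubin: 08:25-10:00, 10:15-12:25, 13:15-15:45.
Aarav ∩ Elena ∩ Rosa ∩ Zubin ∩ Nikolai: 08:25-10:00, 11:05-12:25, 13:15-15:40.
Aarav ∩ Elena ∩ Rosa ∩ Zubin ∩ Nikolai ∩ Omar: 08:25-10:00, 11:05-12:25, 13:15-15:10.
So the common availability across everyone is 08:25-10:00, 11:05-12:25, 13:15-15:10.
The longest is 13:15-15:10 at 115 minutes.

115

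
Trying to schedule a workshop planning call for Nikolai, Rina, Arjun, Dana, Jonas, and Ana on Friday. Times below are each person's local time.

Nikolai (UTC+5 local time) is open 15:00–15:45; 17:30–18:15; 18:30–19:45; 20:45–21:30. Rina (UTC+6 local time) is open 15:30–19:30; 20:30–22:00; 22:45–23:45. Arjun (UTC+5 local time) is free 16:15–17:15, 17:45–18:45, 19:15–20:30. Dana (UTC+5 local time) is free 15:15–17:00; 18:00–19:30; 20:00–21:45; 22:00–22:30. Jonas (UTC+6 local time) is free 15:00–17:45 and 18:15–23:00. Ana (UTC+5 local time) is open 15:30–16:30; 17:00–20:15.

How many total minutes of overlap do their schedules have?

15

Nikolai in UTC: 10:00-10:45, 12:30-13:15, 13:30-14:45, 15:45-16:30 (subtract 5h to convert from UTC+5).
Rina in UTC: 09:30-13:30, 14:30-16:00, 16:45-17:45 (subtract 6h to convert from UTC+6).
Arjun in UTC: 11:15-12:15, 12:45-13:45, 14:15-15:30 (subtract 5h to convert from UTC+5).
Dana in UTC: 10:15-12:00, 13:00-14:30, 15:00-16:45, 17:00-17:30 (subtract 5h to convert from UTC+5).
Jonas in UTC: 09:00-11:45, 12:15-17:00 (subtract 6h to convert from UTC+6).
Ana in UTC: 10:30-11:30, 12:00-15:15 (subtract 5h to convert from UTC+5).
Nikolai ∩ Rina: 10:00-10:45, 12:30-13:15, 14:30-14:45, 15:45-16:00.
Nikolai ∩ Rina ∩ Arjun: 12:45-13:15, 14:30-14:45.
Nikolai ∩ Rina ∩ Arjun ∩ Dana: 13:00-13:15.
Nikolai ∩ Rina ∩ Arjun ∩ Dana ∩ Jonas: 13:00-13:15.
Nikolai ∩ Rina ∩ Arjun ∩ Dana ∩ Jonas ∩ Ana: 13:00-13:15.
That's a single block of 15 minutes.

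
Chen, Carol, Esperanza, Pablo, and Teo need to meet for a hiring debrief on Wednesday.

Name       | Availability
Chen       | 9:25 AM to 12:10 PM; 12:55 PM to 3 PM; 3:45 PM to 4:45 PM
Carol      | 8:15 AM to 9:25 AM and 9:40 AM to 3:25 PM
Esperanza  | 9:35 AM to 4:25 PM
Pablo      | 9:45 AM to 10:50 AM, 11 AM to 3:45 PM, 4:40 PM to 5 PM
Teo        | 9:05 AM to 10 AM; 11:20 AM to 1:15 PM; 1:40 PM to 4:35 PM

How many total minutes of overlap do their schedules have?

165

Chen ∩ Carol: 09:40-12:10, 12:55-15:00.
Chen ∩ Carol ∩ Esperanza: 09:40-12:10, 12:55-15:00.
Chen ∩ Carol ∩ Esperanza ∩ Pablo: 09:45-10:50, 11:00-12:10, 12:55-15:00.
Chen ∩ Carol ∩ Esperanza ∩ Pablo ∩ Teo: 09:45-10:00, 11:20-12:10, 12:55-13:15, 13:40-15:00.
So the common availability across everyone is 09:45-10:00, 11:20-12:10, 12:55-13:15, 13:40-15:00.
Summing the common windows: 15 + 50 + 20 + 80 = 165 minutes.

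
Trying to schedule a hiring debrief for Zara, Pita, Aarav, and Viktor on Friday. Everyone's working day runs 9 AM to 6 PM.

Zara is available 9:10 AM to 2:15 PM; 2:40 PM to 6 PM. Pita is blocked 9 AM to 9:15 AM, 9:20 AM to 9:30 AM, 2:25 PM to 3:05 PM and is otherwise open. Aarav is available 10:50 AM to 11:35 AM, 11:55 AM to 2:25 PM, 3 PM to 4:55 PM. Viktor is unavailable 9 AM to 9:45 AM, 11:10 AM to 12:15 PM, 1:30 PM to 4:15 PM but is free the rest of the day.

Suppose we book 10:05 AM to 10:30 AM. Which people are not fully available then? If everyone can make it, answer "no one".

Aarav

Zara free: 09:10-14:15, 14:40-18:00.
Pita free: 09:15-09:20, 09:30-14:25, 15:05-18:00 (invert busy blocks within the working day).
Aarav free: 10:50-11:35, 11:55-14:25, 15:00-16:55.
Viktor free: 09:45-11:10, 12:15-13:30, 16:15-18:00 (invert busy blocks within the working day).
Zara: free for 10:05-10:30. Pita: free for 10:05-10:30. Aarav: not fully free for 10:05-10:30. Viktor: free for 10:05-10:30.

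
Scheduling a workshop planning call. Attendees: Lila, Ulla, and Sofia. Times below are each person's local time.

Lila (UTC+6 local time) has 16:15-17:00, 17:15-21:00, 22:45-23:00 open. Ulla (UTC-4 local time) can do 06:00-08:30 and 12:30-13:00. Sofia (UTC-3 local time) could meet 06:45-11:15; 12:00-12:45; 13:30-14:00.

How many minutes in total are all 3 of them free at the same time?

Lila in UTC: 10:15-11:00, 11:15-15:00, 16:45-17:00 (subtract 6h to convert from UTC+6).
Ulla in UTC: 10:00-12:30, 16:30-17:00 (add 4h to convert from UTC-4).
Sofia in UTC: 09:45-14:15, 15:00-15:45, 16:30-17:00 (add 3h to convert from UTC-3).
Lila ∩ Ulla: 10:15-11:00, 11:15-12:30, 16:45-17:00.
Lila ∩ Ulla ∩ Sofia: 10:15-11:00, 11:15-12:30, 16:45-17:00.
Those are the intersection windows.
Summing the common windows: 45 + 75 + 15 = 135 minutes.

135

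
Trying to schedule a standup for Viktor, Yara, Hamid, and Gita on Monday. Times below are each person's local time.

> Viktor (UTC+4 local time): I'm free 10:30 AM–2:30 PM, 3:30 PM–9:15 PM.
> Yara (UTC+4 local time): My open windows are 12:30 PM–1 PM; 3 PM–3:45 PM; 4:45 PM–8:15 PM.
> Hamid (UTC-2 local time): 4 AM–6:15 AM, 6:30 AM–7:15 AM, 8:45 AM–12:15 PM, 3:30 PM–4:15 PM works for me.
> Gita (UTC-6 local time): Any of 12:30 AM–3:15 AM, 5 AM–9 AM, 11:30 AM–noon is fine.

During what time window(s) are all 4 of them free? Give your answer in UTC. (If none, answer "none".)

08:30-09:00, 11:30-11:45, 12:45-14:15

Viktor in UTC: 06:30-10:30, 11:30-17:15 (subtract 4h to convert from UTC+4).
Yara in UTC: 08:30-09:00, 11:00-11:45, 12:45-16:15 (subtract 4h to convert from UTC+4).
Hamid in UTC: 06:00-08:15, 08:30-09:15, 10:45-14:15, 17:30-18:15 (add 2h to convert from UTC-2).
Gita in UTC: 06:30-09:15, 11:00-15:00, 17:30-18:00 (add 6h to convert from UTC-6).
Viktor ∩ Yara: 08:30-09:00, 11:30-11:45, 12:45-16:15.
Viktor ∩ Yara ∩ Hamid: 08:30-09:00, 11:30-11:45, 12:45-14:15.
Viktor ∩ Yara ∩ Hamid ∩ Gita: 08:30-09:00, 11:30-11:45, 12:45-14:15.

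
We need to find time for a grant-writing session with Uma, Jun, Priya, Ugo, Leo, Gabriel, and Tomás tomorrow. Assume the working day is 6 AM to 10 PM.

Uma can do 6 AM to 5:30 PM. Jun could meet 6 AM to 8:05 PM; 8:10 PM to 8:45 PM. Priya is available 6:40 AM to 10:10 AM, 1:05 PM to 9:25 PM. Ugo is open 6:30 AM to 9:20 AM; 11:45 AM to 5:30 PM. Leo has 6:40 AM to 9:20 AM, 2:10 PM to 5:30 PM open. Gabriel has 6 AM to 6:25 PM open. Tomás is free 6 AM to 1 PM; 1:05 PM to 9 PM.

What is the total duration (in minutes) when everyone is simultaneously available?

360

Uma ∩ Jun: 06:00-17:30.
Uma ∩ Jun ∩ Priya: 06:40-10:10, 13:05-17:30.
Uma ∩ Jun ∩ Priya ∩ Ugo: 06:40-09:20, 13:05-17:30.
Uma ∩ Jun ∩ Priya ∩ Ugo ∩ Leo: 06:40-09:20, 14:10-17:30.
Uma ∩ Jun ∩ Priya ∩ Ugo ∩ Leo ∩ Gabriel: 06:40-09:20, 14:10-17:30.
Uma ∩ Jun ∩ Priya ∩ Ugo ∩ Leo ∩ Gabriel ∩ Tomás: 06:40-09:20, 14:10-17:30.
Those are the intersection windows.
Summing the common windows: 160 + 200 = 360 minutes.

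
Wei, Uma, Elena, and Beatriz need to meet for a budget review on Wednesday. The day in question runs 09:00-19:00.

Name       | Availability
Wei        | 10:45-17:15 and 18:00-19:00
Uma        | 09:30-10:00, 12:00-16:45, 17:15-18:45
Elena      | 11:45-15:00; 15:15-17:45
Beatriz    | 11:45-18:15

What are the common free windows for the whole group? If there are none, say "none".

12:00-15:00, 15:15-16:45

Wei ∩ Uma: 12:00-16:45, 18:00-18:45.
Wei ∩ Uma ∩ Elena: 12:00-15:00, 15:15-16:45.
Wei ∩ Uma ∩ Elena ∩ Beatriz: 12:00-15:00, 15:15-16:45.
So the common availability across everyone is 12:00-15:00, 15:15-16:45.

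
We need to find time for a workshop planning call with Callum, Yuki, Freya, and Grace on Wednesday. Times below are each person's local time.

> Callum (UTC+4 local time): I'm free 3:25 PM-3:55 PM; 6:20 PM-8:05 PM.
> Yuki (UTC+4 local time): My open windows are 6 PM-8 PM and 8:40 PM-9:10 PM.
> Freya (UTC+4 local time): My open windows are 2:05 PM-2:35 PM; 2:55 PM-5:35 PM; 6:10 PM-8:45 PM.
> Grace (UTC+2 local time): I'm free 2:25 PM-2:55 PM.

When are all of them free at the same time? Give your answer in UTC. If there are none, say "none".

none

Callum in UTC: 11:25-11:55, 14:20-16:05 (subtract 4h to convert from UTC+4).
Yuki in UTC: 14:00-16:00, 16:40-17:10 (subtract 4h to convert from UTC+4).
Freya in UTC: 10:05-10:35, 10:55-13:35, 14:10-16:45 (subtract 4h to convert from UTC+4).
Grace in UTC: 12:25-12:55 (subtract 2h to convert from UTC+2).
Callum ∩ Yuki: 14:20-16:00.
Callum ∩ Yuki ∩ Freya: 14:20-16:00.
Callum ∩ Yuki ∩ Freya ∩ Grace: ∅.
There is no time when everyone is free.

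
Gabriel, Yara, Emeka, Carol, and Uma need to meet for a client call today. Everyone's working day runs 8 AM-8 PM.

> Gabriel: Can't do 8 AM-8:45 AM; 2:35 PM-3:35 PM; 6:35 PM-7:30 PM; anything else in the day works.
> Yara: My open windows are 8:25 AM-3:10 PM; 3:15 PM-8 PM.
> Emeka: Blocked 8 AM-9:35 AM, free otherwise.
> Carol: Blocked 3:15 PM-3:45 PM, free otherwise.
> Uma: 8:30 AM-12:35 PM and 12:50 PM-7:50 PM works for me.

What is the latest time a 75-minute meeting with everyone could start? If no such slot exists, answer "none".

17:20

Gabriel free: 08:45-14:35, 15:35-18:35, 19:30-20:00 (invert busy blocks within the working day).
Yara free: 08:25-15:10, 15:15-20:00.
Emeka free: 09:35-20:00 (invert busy blocks within the working day).
Carol free: 08:00-15:15, 15:45-20:00 (invert busy blocks within the working day).
Uma free: 08:30-12:35, 12:50-19:50.
Gabriel ∩ Yara: 08:45-14:35, 15:35-18:35, 19:30-20:00.
Gabriel ∩ Yara ∩ Emeka: 09:35-14:35, 15:35-18:35, 19:30-20:00.
Gabriel ∩ Yara ∩ Emeka ∩ Carol: 09:35-14:35, 15:45-18:35, 19:30-20:00.
Gabriel ∩ Yara ∩ Emeka ∩ Carol ∩ Uma: 09:35-12:35, 12:50-14:35, 15:45-18:35, 19:30-19:50.
The last common window of at least 75 minutes is 15:45-18:35; a 75-minute meeting can start as late as 17:20 and still end by 18:35.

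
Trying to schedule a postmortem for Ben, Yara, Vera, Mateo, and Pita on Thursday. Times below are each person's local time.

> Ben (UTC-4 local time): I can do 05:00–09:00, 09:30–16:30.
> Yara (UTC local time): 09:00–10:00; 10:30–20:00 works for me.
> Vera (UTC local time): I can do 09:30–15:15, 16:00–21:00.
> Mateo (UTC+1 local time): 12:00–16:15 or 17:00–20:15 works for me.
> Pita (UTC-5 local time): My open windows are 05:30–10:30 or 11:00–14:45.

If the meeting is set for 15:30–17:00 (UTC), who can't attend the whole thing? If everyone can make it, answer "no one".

Mateo, Pita, Vera

Ben in UTC: 09:00-13:00, 13:30-20:30 (add 4h to convert from UTC-4).
Yara in UTC: 09:00-10:00, 10:30-20:00.
Vera in UTC: 09:30-15:15, 16:00-21:00.
Mateo in UTC: 11:00-15:15, 16:00-19:15 (subtract 1h to convert from UTC+1).
Pita in UTC: 10:30-15:30, 16:00-19:45 (add 5h to convert from UTC-5).
Ben: free for 15:30-17:00. Yara: free for 15:30-17:00. Vera: not fully free for 15:30-17:00. Mateo: not fully free for 15:30-17:00. Pita: not fully free for 15:30-17:00.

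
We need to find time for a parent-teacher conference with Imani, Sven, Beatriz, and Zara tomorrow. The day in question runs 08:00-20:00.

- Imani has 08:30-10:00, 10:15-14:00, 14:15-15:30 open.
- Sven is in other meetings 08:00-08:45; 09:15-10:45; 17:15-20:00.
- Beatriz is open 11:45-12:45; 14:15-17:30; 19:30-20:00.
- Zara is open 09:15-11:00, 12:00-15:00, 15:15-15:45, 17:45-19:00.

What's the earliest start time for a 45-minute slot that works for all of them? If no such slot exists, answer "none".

12:00

Imani free: 08:30-10:00, 10:15-14:00, 14:15-15:30.
Sven free: 08:45-09:15, 10:45-17:15 (invert busy blocks within the working day).
Beatriz free: 11:45-12:45, 14:15-17:30, 19:30-20:00.
Zara free: 09:15-11:00, 12:00-15:00, 15:15-15:45, 17:45-19:00.
Imani ∩ Sven: 08:45-09:15, 10:45-14:00, 14:15-15:30.
Imani ∩ Sven ∩ Beatriz: 11:45-12:45, 14:15-15:30.
Imani ∩ Sven ∩ Beatriz ∩ Zara: 12:00-12:45, 14:15-15:00, 15:15-15:30.
The first common window of at least 45 minutes is 12:00-12:45, so the earliest start is 12:00.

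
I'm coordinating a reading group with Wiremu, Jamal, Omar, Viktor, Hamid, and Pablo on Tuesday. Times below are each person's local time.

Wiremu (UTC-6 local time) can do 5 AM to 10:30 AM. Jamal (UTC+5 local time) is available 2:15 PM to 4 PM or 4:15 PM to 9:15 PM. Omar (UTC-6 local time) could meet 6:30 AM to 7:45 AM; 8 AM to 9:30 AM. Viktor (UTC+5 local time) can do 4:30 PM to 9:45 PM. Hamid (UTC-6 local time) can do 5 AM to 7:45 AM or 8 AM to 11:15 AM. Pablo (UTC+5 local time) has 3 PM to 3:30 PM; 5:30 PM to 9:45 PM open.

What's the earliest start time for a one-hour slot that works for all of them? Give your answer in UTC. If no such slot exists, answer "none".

Wiremu in UTC: 11:00-16:30 (add 6h to convert from UTC-6).
Jamal in UTC: 09:15-11:00, 11:15-16:15 (subtract 5h to convert from UTC+5).
Omar in UTC: 12:30-13:45, 14:00-15:30 (add 6h to convert from UTC-6).
Viktor in UTC: 11:30-16:45 (subtract 5h to convert from UTC+5).
Hamid in UTC: 11:00-13:45, 14:00-17:15 (add 6h to convert from UTC-6).
Pablo in UTC: 10:00-10:30, 12:30-16:45 (subtract 5h to convert from UTC+5).
Wiremu ∩ Jamal: 11:15-16:15.
Wiremu ∩ Jamal ∩ Omar: 12:30-13:45, 14:00-15:30.
Wiremu ∩ Jamal ∩ Omar ∩ Viktor: 12:30-13:45, 14:00-15:30.
Wiremu ∩ Jamal ∩ Omar ∩ Viktor ∩ Hamid: 12:30-13:45, 14:00-15:30.
Wiremu ∩ Jamal ∩ Omar ∩ Viktor ∩ Hamid ∩ Pablo: 12:30-13:45, 14:00-15:30.
The first common window of at least 60 minutes is 12:30-13:45, so the earliest start is 12:30.

12:30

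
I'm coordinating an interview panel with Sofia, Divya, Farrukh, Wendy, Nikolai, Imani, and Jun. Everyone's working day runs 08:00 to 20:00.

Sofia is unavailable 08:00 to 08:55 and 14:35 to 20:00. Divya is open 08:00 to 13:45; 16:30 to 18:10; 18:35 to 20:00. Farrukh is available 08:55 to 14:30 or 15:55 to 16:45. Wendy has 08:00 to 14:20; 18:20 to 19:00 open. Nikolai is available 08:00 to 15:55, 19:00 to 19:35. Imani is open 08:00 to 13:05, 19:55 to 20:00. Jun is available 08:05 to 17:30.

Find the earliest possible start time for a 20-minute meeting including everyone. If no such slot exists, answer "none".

08:55

Sofia free: 08:55-14:35 (invert busy blocks within the working day).
Divya free: 08:00-13:45, 16:30-18:10, 18:35-20:00.
Farrukh free: 08:55-14:30, 15:55-16:45.
Wendy free: 08:00-14:20, 18:20-19:00.
Nikolai free: 08:00-15:55, 19:00-19:35.
Imani free: 08:00-13:05, 19:55-20:00.
Jun free: 08:05-17:30.
Sofia ∩ Divya: 08:55-13:45.
Sofia ∩ Divya ∩ Farrukh: 08:55-13:45.
Sofia ∩ Divya ∩ Farrukh ∩ Wendy: 08:55-13:45.
Sofia ∩ Divya ∩ Farrukh ∩ Wendy ∩ Nikolai: 08:55-13:45.
Sofia ∩ Divya ∩ Farrukh ∩ Wendy ∩ Nikolai ∩ Imani: 08:55-13:05.
Sofia ∩ Divya ∩ Farrukh ∩ Wendy ∩ Nikolai ∩ Imani ∩ Jun: 08:55-13:05.
The first common window of at least 20 minutes is 08:55-13:05, so the earliest start is 08:55.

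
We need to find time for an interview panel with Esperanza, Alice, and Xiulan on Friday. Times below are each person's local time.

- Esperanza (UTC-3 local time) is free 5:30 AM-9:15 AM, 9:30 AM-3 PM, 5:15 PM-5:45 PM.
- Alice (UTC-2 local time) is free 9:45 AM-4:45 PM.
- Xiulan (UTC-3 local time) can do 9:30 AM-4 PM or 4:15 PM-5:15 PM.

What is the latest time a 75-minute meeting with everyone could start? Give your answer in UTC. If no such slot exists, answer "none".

Esperanza in UTC: 08:30-12:15, 12:30-18:00, 20:15-20:45 (add 3h to convert from UTC-3).
Alice in UTC: 11:45-18:45 (add 2h to convert from UTC-2).
Xiulan in UTC: 12:30-19:00, 19:15-20:15 (add 3h to convert from UTC-3).
Esperanza ∩ Alice: 11:45-12:15, 12:30-18:00.
Esperanza ∩ Alice ∩ Xiulan: 12:30-18:00.
The last common window of at least 75 minutes is 12:30-18:00; a 75-minute meeting can start as late as 16:45 and still end by 18:00.

16:45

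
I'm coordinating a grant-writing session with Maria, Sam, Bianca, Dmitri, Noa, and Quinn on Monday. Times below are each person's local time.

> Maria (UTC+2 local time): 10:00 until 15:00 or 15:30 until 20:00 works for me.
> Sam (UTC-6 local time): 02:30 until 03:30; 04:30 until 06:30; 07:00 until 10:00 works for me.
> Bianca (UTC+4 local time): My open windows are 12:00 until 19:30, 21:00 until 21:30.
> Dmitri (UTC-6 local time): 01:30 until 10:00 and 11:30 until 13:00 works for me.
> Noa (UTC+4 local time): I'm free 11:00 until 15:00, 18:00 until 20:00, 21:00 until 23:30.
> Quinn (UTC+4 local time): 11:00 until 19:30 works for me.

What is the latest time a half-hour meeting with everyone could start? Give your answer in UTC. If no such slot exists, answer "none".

15:00

Maria in UTC: 08:00-13:00, 13:30-18:00 (subtract 2h to convert from UTC+2).
Sam in UTC: 08:30-09:30, 10:30-12:30, 13:00-16:00 (add 6h to convert from UTC-6).
Bianca in UTC: 08:00-15:30, 17:00-17:30 (subtract 4h to convert from UTC+4).
Dmitri in UTC: 07:30-16:00, 17:30-19:00 (add 6h to convert from UTC-6).
Noa in UTC: 07:00-11:00, 14:00-16:00, 17:00-19:30 (subtract 4h to convert from UTC+4).
Quinn in UTC: 07:00-15:30 (subtract 4h to convert from UTC+4).
Maria ∩ Sam: 08:30-09:30, 10:30-12:30, 13:30-16:00.
Maria ∩ Sam ∩ Bianca: 08:30-09:30, 10:30-12:30, 13:30-15:30.
Maria ∩ Sam ∩ Bianca ∩ Dmitri: 08:30-09:30, 10:30-12:30, 13:30-15:30.
Maria ∩ Sam ∩ Bianca ∩ Dmitri ∩ Noa: 08:30-09:30, 10:30-11:00, 14:00-15:30.
Maria ∩ Sam ∩ Bianca ∩ Dmitri ∩ Noa ∩ Quinn: 08:30-09:30, 10:30-11:00, 14:00-15:30.
The last common window of at least 30 minutes is 14:00-15:30; a 30-minute meeting can start as late as 15:00 and still end by 15:30.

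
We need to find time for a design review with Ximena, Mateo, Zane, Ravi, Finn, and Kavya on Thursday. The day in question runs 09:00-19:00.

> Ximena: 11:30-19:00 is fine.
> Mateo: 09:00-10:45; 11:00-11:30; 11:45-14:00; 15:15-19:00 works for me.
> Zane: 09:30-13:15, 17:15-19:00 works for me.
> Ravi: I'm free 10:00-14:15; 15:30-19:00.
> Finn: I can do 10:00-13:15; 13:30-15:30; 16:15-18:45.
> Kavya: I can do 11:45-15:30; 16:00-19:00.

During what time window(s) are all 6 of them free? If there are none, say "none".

Ximena ∩ Mateo: 11:45-14:00, 15:15-19:00.
Ximena ∩ Mateo ∩ Zane: 11:45-13:15, 17:15-19:00.
Ximena ∩ Mateo ∩ Zane ∩ Ravi: 11:45-13:15, 17:15-19:00.
Ximena ∩ Mateo ∩ Zane ∩ Ravi ∩ Finn: 11:45-13:15, 17:15-18:45.
Ximena ∩ Mateo ∩ Zane ∩ Ravi ∩ Finn ∩ Kavya: 11:45-13:15, 17:15-18:45.

11:45-13:15, 17:15-18:45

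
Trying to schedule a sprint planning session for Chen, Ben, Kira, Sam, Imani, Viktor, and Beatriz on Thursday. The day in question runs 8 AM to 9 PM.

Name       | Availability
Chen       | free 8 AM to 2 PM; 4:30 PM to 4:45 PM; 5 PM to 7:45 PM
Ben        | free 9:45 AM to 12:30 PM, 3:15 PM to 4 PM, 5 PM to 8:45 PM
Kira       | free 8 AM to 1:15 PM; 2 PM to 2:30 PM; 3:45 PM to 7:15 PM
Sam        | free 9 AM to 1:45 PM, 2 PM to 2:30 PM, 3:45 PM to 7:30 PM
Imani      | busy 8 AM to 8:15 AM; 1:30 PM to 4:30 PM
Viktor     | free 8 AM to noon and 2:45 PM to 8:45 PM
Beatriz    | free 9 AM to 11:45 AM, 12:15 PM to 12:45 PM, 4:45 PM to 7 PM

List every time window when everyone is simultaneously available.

09:45-11:45, 17:00-19:00

Chen free: 08:00-14:00, 16:30-16:45, 17:00-19:45.
Ben free: 09:45-12:30, 15:15-16:00, 17:00-20:45.
Kira free: 08:00-13:15, 14:00-14:30, 15:45-19:15.
Sam free: 09:00-13:45, 14:00-14:30, 15:45-19:30.
Imani free: 08:15-13:30, 16:30-21:00 (invert busy blocks within the working day).
Viktor free: 08:00-12:00, 14:45-20:45.
Beatriz free: 09:00-11:45, 12:15-12:45, 16:45-19:00.
Chen ∩ Ben: 09:45-12:30, 17:00-19:45.
Chen ∩ Ben ∩ Kira: 09:45-12:30, 17:00-19:15.
Chen ∩ Ben ∩ Kira ∩ Sam: 09:45-12:30, 17:00-19:15.
Chen ∩ Ben ∩ Kira ∩ Sam ∩ Imani: 09:45-12:30, 17:00-19:15.
Chen ∩ Ben ∩ Kira ∩ Sam ∩ Imani ∩ Viktor: 09:45-12:00, 17:00-19:15.
Chen ∩ Ben ∩ Kira ∩ Sam ∩ Imani ∩ Viktor ∩ Beatriz: 09:45-11:45, 17:00-19:00.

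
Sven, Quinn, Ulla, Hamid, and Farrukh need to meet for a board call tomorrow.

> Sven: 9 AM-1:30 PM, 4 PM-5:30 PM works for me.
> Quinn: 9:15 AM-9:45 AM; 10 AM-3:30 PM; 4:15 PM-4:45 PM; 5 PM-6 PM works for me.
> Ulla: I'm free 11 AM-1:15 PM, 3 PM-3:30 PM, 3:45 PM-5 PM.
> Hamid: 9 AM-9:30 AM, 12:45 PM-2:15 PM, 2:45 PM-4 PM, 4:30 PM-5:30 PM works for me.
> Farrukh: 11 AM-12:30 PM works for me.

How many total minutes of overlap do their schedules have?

0

Sven ∩ Quinn: 09:15-09:45, 10:00-13:30, 16:15-16:45, 17:00-17:30.
Sven ∩ Quinn ∩ Ulla: 11:00-13:15, 16:15-16:45.
Sven ∩ Quinn ∩ Ulla ∩ Hamid: 12:45-13:15, 16:30-16:45.
Sven ∩ Quinn ∩ Ulla ∩ Hamid ∩ Farrukh: ∅.
There is no time when everyone is free.
There is no common window, so the total is 0 minutes.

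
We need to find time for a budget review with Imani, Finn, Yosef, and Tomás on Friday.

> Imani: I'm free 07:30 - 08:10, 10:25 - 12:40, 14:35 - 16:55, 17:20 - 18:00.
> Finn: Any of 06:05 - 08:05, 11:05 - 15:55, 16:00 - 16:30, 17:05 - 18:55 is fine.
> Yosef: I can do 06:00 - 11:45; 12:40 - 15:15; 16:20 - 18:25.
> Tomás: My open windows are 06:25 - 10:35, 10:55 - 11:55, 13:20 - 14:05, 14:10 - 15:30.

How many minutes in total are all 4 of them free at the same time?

115

Imani ∩ Finn: 07:30-08:05, 11:05-12:40, 14:35-15:55, 16:00-16:30, 17:20-18:00.
Imani ∩ Finn ∩ Yosef: 07:30-08:05, 11:05-11:45, 14:35-15:15, 16:20-16:30, 17:20-18:00.
Imani ∩ Finn ∩ Yosef ∩ Tomás: 07:30-08:05, 11:05-11:45, 14:35-15:15.
Summing the common windows: 35 + 40 + 40 = 115 minutes.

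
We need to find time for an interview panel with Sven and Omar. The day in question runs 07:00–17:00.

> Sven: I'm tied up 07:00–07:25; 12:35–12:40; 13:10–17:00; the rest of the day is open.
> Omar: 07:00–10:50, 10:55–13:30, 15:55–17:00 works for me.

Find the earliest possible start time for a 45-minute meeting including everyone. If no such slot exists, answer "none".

07:25

Sven free: 07:25-12:35, 12:40-13:10 (invert busy blocks within the working day).
Omar free: 07:00-10:50, 10:55-13:30, 15:55-17:00.
Sven ∩ Omar: 07:25-10:50, 10:55-12:35, 12:40-13:10.
The first common window of at least 45 minutes is 07:25-10:50, so the earliest start is 07:25.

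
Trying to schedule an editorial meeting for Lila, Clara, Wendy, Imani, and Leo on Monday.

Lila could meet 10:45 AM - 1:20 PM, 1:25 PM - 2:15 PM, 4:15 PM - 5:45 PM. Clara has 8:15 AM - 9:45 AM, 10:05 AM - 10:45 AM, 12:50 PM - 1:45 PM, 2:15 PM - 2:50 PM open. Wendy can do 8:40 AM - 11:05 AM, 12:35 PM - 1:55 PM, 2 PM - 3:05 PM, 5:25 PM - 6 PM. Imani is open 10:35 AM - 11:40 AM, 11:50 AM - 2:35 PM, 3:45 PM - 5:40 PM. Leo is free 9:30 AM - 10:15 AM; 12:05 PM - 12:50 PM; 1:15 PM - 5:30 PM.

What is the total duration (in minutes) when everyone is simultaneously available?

Lila ∩ Clara: 12:50-13:20, 13:25-13:45.
Lila ∩ Clara ∩ Wendy: 12:50-13:20, 13:25-13:45.
Lila ∩ Clara ∩ Wendy ∩ Imani: 12:50-13:20, 13:25-13:45.
Lila ∩ Clara ∩ Wendy ∩ Imani ∩ Leo: 13:15-13:20, 13:25-13:45.
Summing the common windows: 5 + 20 = 25 minutes.

25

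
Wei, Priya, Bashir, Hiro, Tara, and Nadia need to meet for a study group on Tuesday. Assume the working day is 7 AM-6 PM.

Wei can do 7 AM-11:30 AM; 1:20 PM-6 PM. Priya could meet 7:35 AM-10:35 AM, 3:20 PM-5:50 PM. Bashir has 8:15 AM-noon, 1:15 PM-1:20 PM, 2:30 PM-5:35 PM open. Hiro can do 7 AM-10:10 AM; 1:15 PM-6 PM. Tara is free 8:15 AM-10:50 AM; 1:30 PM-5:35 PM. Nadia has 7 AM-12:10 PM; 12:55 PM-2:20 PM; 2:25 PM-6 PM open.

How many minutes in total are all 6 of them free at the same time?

250

Wei ∩ Priya: 07:35-10:35, 15:20-17:50.
Wei ∩ Priya ∩ Bashir: 08:15-10:35, 15:20-17:35.
Wei ∩ Priya ∩ Bashir ∩ Hiro: 08:15-10:10, 15:20-17:35.
Wei ∩ Priya ∩ Bashir ∩ Hiro ∩ Tara: 08:15-10:10, 15:20-17:35.
Wei ∩ Priya ∩ Bashir ∩ Hiro ∩ Tara ∩ Nadia: 08:15-10:10, 15:20-17:35.
So the common availability across everyone is 08:15-10:10, 15:20-17:35.
Summing the common windows: 115 + 135 = 250 minutes.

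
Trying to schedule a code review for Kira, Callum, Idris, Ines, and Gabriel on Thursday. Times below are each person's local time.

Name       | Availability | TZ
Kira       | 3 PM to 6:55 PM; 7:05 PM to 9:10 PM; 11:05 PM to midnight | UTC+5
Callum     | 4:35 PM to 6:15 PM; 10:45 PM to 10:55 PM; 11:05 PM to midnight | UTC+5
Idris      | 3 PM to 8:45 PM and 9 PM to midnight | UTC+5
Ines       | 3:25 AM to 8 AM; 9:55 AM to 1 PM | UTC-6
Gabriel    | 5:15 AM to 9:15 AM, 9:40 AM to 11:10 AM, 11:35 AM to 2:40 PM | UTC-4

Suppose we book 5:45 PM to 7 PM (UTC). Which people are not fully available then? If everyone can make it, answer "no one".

Kira in UTC: 10:00-13:55, 14:05-16:10, 18:05-19:00 (subtract 5h to convert from UTC+5).
Callum in UTC: 11:35-13:15, 17:45-17:55, 18:05-19:00 (subtract 5h to convert from UTC+5).
Idris in UTC: 10:00-15:45, 16:00-19:00 (subtract 5h to convert from UTC+5).
Ines in UTC: 09:25-14:00, 15:55-19:00 (add 6h to convert from UTC-6).
Gabriel in UTC: 09:15-13:15, 13:40-15:10, 15:35-18:40 (add 4h to convert from UTC-4).
Kira: not fully free for 17:45-19:00. Callum: not fully free for 17:45-19:00. Idris: free for 17:45-19:00. Ines: free for 17:45-19:00. Gabriel: not fully free for 17:45-19:00.

Callum, Gabriel, Kira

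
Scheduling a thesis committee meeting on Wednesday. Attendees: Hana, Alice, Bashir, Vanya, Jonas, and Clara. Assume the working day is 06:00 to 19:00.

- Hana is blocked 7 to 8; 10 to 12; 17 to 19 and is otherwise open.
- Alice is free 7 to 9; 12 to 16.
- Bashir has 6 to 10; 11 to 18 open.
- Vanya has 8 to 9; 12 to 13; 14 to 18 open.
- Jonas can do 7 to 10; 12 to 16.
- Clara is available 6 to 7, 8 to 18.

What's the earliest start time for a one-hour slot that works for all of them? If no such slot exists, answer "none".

Hana free: 06:00-07:00, 08:00-10:00, 12:00-17:00 (invert busy blocks within the working day).
Alice free: 07:00-09:00, 12:00-16:00.
Bashir free: 06:00-10:00, 11:00-18:00.
Vanya free: 08:00-09:00, 12:00-13:00, 14:00-18:00.
Jonas free: 07:00-10:00, 12:00-16:00.
Clara free: 06:00-07:00, 08:00-18:00.
Hana ∩ Alice: 08:00-09:00, 12:00-16:00.
Hana ∩ Alice ∩ Bashir: 08:00-09:00, 12:00-16:00.
Hana ∩ Alice ∩ Bashir ∩ Vanya: 08:00-09:00, 12:00-13:00, 14:00-16:00.
Hana ∩ Alice ∩ Bashir ∩ Vanya ∩ Jonas: 08:00-09:00, 12:00-13:00, 14:00-16:00.
Hana ∩ Alice ∩ Bashir ∩ Vanya ∩ Jonas ∩ Clara: 08:00-09:00, 12:00-13:00, 14:00-16:00.
Those are the intersection windows.
The first common window of at least 60 minutes is 08:00-09:00, so the earliest start is 08:00.

08:00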